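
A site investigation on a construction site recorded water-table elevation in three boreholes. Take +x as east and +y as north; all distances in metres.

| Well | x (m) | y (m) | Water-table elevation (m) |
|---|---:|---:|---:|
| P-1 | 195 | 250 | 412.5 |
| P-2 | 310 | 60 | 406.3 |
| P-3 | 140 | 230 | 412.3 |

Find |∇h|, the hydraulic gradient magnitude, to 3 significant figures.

Taking P-1 as reference: P-2−P-1 = (115, -190, -6.2); P-3−P-1 = (-55, -20, -0.2).
Solve a·Δx + b·Δy = Δh: det = 115·(-20) − (-55)·(-190) = -12750.
∂h/∂x = [(-6.2)·(-20) − (-0.2)·(-190)] / -12750 = -0.006745
∂h/∂y = [115·(-0.2) − (-55)·(-6.2)] / -12750 = +0.02855
|∇h| = √(-0.006745² + 0.02855²) = 0.02934

0.0293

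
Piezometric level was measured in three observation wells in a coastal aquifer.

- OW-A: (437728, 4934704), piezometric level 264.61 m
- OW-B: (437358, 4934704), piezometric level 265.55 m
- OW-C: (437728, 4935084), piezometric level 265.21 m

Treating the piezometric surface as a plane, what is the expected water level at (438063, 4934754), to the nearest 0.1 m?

∂h/∂x = (265.55 − 264.61) / (437358 − 437728) = -0.002541
∂h/∂y = (265.21 − 264.61) / (4935084 − 4934704) = +0.001579
h(438063, 4934754) = 264.61 + (-0.002541)·(335) + (+0.001579)·(50) = 264.61 -0.851 +0.079 = 263.838 m.

263.8 m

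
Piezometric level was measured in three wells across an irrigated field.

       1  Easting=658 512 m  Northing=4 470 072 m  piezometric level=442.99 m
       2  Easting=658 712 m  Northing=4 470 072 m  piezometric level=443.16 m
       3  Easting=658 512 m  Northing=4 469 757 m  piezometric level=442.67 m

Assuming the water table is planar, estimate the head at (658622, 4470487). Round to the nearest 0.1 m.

∂h/∂x = (443.16 − 442.99) / (658712 − 658512) = +0.0008500
∂h/∂y = (442.67 − 442.99) / (4469757 − 4470072) = +0.001016
h(658622, 4470487) = 442.99 + (+0.0008500)·(110) + (+0.001016)·(415) = 442.99 +0.094 +0.422 = 443.505 m.

443.5 m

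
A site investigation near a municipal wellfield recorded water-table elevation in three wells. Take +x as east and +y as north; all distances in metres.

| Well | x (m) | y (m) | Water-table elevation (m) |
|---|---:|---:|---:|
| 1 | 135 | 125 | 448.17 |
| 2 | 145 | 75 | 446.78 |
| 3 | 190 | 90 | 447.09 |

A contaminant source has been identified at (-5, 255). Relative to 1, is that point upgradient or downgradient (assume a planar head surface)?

upgradient

Differences from 1: to 2 (Δx, Δy, Δh) = (10, -50, -1.39); to 3 = (55, -35, -1.08).
Solve a·Δx + b·Δy = Δh: det = 10·(-35) − 55·(-50) = 2400.
∂h/∂x = [(-1.39)·(-35) − (-1.08)·(-50)] / 2400 = -0.002229
∂h/∂y = [10·(-1.08) − 55·(-1.39)] / 2400 = +0.02735
Head at (-5, 255) = 448.17 + (-0.002229)·(-140) + (+0.02735)·(130) = 452.04 m.
That is higher than the 448.17 m at 1, so the point is upgradient.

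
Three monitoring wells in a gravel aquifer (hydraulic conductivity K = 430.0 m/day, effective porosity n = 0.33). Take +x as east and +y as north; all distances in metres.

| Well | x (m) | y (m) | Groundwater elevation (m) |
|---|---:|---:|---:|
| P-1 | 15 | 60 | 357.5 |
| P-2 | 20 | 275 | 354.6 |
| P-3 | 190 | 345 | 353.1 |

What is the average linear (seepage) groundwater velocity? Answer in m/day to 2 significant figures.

18 m/day

Differences from P-1: to P-2 (Δx, Δy, Δh) = (5, 215, -2.9); to P-3 = (175, 285, -4.4).
Determinant of the coordinate differences = 5·285 − 175·215 = -36200.
∂h/∂x = [(-2.9)·285 − (-4.4)·215] / -36200 = -0.003301
∂h/∂y = [5·(-4.4) − 175·(-2.9)] / -36200 = -0.01341
|∇h| = √(-0.003301² + -0.01341²) = 0.01381
Seepage velocity v = K·i/n = 430.0 × 0.01381 / 0.33 = 17.99 m/day.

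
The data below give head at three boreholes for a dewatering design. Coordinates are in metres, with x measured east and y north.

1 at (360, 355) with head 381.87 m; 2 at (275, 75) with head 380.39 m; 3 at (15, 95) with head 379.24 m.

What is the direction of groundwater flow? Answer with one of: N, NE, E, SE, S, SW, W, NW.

Three-point gradient (reference 1): Δ to 2 = (-85, -280, -1.48), Δ to 3 = (-345, -260, -2.63).
∂h/∂x = +0.004719, ∂h/∂y = +0.003853 (det = -74500).
Flow = −∇h = (-0.004719 east, -0.003853 north), which points southwest.

SW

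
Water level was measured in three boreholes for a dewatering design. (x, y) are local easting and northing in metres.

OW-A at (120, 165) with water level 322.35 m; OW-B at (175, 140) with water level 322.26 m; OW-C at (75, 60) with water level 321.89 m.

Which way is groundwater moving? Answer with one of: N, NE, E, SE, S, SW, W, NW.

With h = a·x + b·y + c and OW-A as origin, the differences give:
  55·a + (-25)·b = -0.09
  (-45)·a + (-105)·b = -0.46
Eliminate b (×(-105) and ×(-25), subtract): -6900·a = -2.050 → a = ∂h/∂x = +0.0002971
Back-substitute: b = ∂h/∂y = +0.004254.
Flow = −∇h = (-0.0002971 east, -0.004254 north), which points south.

S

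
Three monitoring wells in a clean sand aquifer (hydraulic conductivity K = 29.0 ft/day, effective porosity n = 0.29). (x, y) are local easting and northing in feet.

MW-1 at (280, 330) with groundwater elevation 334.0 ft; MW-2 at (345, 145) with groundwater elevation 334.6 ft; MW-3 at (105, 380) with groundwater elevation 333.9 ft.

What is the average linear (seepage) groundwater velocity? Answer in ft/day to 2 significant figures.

0.34 ft/day

With h = a·x + b·y + c and MW-1 as origin, the differences give:
  65·a + (-185)·b = +0.6
  (-175)·a + 50·b = -0.1
Eliminate b (×50 and ×(-185), subtract): -29125·a = 11.50 → a = ∂h/∂x = -0.0003948
Back-substitute: b = ∂h/∂y = -0.003382.
|∇h| = √(-0.0003948² + -0.003382²) = 0.003405
Seepage velocity v = K·i/n = 29.0 × 0.003405 / 0.29 = 0.3405 ft/day.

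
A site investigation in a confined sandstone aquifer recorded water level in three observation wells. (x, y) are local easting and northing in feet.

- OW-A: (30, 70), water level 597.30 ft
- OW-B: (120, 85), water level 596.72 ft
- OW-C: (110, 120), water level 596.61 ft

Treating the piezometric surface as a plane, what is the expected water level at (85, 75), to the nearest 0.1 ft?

Taking OW-A as reference: OW-B−OW-A = (90, 15, -0.58); OW-C−OW-A = (80, 50, -0.69).
Determinant of the coordinate differences = 90·50 − 80·15 = 3300.
∂h/∂x = [(-0.58)·50 − (-0.69)·15] / 3300 = -0.005652
∂h/∂y = [90·(-0.69) − 80·(-0.58)] / 3300 = -0.004758
h(85, 75) = 597.30 + (-0.005652)·(55) + (-0.004758)·(5) = 597.30 -0.311 -0.024 = 596.965 ft.

597.0 ft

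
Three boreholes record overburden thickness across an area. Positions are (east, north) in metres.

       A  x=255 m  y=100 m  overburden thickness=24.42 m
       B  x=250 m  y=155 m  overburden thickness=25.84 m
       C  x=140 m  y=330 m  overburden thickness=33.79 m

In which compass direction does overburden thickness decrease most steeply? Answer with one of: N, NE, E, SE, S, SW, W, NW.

Taking A as reference: B−A = (-5, 55, +1.42); C−A = (-115, 230, +9.37).
Determinant of the coordinate differences = (-5)·230 − (-115)·55 = 5175.
∂d/∂x = [(+1.42)·230 − (+9.37)·55] / 5175 = -0.03647
∂d/∂y = [(-5)·(+9.37) − (-115)·(+1.42)] / 5175 = +0.02250
Steepest decrease is along −∇f = (+0.03647 E, -0.02250 N) → southeast.

SE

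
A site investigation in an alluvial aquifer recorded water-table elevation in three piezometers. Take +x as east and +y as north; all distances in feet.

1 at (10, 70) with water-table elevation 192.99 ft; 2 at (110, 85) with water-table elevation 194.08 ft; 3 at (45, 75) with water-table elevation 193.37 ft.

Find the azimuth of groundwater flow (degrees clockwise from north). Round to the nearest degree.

Differences from 1: to 2 (Δx, Δy, Δh) = (100, 15, +1.09); to 3 = (35, 5, +0.38).
Determinant of the coordinate differences = 100·5 − 35·15 = -25.
∂h/∂x = [(+1.09)·5 − (+0.38)·15] / -25 = +0.010000
∂h/∂y = [100·(+0.38) − 35·(+1.09)] / -25 = +0.006000
Flow direction (−∇h) has components (-0.010000 E, -0.006000 N).
Azimuth = atan2(E, N) = atan2(-0.010000, -0.006000) = 239.0° ≈ 239°.

239°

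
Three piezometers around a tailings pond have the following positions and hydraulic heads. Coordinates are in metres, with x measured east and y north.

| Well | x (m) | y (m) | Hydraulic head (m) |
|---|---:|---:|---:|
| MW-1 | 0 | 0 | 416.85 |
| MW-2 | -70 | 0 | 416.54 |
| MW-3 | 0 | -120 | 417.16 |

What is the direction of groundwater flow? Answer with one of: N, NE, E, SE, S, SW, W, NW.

∂h/∂x = (416.54 − 416.85) / (-70 − 0) = +0.004429
∂h/∂y = (417.16 − 416.85) / (-120 − 0) = -0.002583
Flow = −∇h = (-0.004429 east, +0.002583 north), which points northwest.

NW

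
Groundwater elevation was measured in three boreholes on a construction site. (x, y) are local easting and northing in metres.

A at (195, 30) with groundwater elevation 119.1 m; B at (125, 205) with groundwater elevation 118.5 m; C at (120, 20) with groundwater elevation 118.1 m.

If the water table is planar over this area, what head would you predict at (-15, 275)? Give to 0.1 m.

Taking A as reference: B−A = (-70, 175, -0.6); C−A = (-75, -10, -1.0).
Determinant of the coordinate differences = (-70)·(-10) − (-75)·175 = 13825.
∂h/∂x = [(-0.6)·(-10) − (-1.0)·175] / 13825 = +0.01309
∂h/∂y = [(-70)·(-1.0) − (-75)·(-0.6)] / 13825 = +0.001808
h(-15, 275) = 119.1 + (+0.01309)·(-210) + (+0.001808)·(245) = 119.1 -2.749 +0.443 = 116.794 m.

116.8 m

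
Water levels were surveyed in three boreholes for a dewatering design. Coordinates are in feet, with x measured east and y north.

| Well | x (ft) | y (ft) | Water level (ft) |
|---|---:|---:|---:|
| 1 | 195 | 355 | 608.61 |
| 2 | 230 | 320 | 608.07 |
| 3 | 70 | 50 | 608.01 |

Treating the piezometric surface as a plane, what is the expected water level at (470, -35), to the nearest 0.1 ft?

603.7 ft

Differences from 1: to 2 (Δx, Δy, Δh) = (35, -35, -0.54); to 3 = (-125, -305, -0.60).
Determinant of the coordinate differences = 35·(-305) − (-125)·(-35) = -15050.
∂h/∂x = [(-0.54)·(-305) − (-0.60)·(-35)] / -15050 = -0.009548
∂h/∂y = [35·(-0.60) − (-125)·(-0.54)] / -15050 = +0.005880
h(470, -35) = 608.61 + (-0.009548)·(275) + (+0.005880)·(-390) = 608.61 -2.626 -2.293 = 603.691 ft.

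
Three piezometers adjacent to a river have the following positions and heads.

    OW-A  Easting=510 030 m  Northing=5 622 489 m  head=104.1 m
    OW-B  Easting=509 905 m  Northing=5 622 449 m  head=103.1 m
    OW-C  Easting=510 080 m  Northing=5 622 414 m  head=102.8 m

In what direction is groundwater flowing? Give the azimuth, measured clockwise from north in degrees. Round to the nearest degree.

186°

Taking OW-A as reference: OW-B−OW-A = (-125, -40, -1.0); OW-C−OW-A = (50, -75, -1.3).
Solve a·Δx + b·Δy = Δh: det = (-125)·(-75) − 50·(-40) = 11375.
∂h/∂x = [(-1.0)·(-75) − (-1.3)·(-40)] / 11375 = +0.002022
∂h/∂y = [(-125)·(-1.3) − 50·(-1.0)] / 11375 = +0.01868
Flow direction (−∇h) has components (-0.002022 E, -0.01868 N).
Azimuth = atan2(E, N) = atan2(-0.002022, -0.01868) = 186.2° ≈ 186°.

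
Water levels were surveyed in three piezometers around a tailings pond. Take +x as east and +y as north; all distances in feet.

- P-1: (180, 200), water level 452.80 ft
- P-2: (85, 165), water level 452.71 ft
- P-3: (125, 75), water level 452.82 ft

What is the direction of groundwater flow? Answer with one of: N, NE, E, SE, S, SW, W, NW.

Taking P-1 as reference: P-2−P-1 = (-95, -35, -0.09); P-3−P-1 = (-55, -125, +0.02).
Solve a·Δx + b·Δy = Δh: det = (-95)·(-125) − (-55)·(-35) = 9950.
∂h/∂x = [(-0.09)·(-125) − (+0.02)·(-35)] / 9950 = +0.001201
∂h/∂y = [(-95)·(+0.02) − (-55)·(-0.09)] / 9950 = -0.0006884
Flow = −∇h = (-0.001201 east, +0.0006884 north), which points northwest.

NW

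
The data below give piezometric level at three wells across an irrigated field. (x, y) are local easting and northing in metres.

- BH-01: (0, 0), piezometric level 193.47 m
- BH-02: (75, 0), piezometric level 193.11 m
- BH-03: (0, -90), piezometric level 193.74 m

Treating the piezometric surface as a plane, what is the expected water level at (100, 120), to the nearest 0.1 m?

∂h/∂x = (193.11 − 193.47) / (75 − 0) = -0.004800
∂h/∂y = (193.74 − 193.47) / (-90 − 0) = -0.003000
h(100, 120) = 193.47 + (-0.004800)·(100) + (-0.003000)·(120) = 193.47 -0.480 -0.360 = 192.630 m.

192.6 m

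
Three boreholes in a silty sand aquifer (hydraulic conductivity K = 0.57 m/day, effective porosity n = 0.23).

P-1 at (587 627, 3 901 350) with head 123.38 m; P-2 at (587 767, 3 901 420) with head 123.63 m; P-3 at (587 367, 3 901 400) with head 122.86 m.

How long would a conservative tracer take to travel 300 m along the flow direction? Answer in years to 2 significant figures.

170 years

Differences from P-1: to P-2 (Δx, Δy, Δh) = (140, 70, +0.25); to P-3 = (-260, 50, -0.52).
Determinant of the coordinate differences = 140·50 − (-260)·70 = 25200.
∂h/∂x = [(+0.25)·50 − (-0.52)·70] / 25200 = +0.001940
∂h/∂y = [140·(-0.52) − (-260)·(+0.25)] / 25200 = -0.0003095
|∇h| = √(0.001940² + -0.0003095²) = 0.001965
Seepage velocity v = K·i/n = 0.57 × 0.001965 / 0.23 = 0.00487 m/day.
t = 300 / 0.00487 = 6.16e+04 days = 169 years.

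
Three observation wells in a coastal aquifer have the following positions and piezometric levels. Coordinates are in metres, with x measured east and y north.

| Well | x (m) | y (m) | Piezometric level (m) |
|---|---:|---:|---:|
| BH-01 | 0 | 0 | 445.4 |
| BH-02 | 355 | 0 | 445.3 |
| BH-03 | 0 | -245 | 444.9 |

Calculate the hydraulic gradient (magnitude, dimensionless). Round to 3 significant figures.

∂h/∂x = (445.3 − 445.4) / (355 − 0) = -0.0002817
∂h/∂y = (444.9 − 445.4) / (-245 − 0) = +0.002041
|∇h| = √(-0.0002817² + 0.002041²) = 0.00206

0.00206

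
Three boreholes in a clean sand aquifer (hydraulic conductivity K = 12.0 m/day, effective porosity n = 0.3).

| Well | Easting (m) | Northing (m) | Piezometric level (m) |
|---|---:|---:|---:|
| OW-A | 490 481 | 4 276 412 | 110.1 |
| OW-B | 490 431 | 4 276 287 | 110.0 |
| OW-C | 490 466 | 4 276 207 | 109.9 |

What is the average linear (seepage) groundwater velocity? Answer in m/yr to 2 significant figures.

17 m/yr

Taking OW-A as reference: OW-B−OW-A = (-50, -125, -0.1); OW-C−OW-A = (-15, -205, -0.2).
Determinant of the coordinate differences = (-50)·(-205) − (-15)·(-125) = 8375.
∂h/∂x = [(-0.1)·(-205) − (-0.2)·(-125)] / 8375 = -0.0005373
∂h/∂y = [(-50)·(-0.2) − (-15)·(-0.1)] / 8375 = +0.001015
|∇h| = √(-0.0005373² + 0.001015²) = 0.001148
Seepage velocity v = K·i/n = 12.0 × 0.001148 / 0.3 = 0.04592 m/day = 16.77 m/yr.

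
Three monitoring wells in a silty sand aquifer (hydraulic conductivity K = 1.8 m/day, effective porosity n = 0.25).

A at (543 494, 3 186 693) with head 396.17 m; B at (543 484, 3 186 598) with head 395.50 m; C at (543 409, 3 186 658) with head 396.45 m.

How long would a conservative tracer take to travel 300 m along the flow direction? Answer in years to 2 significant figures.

With h = a·x + b·y + c and A as origin, the differences give:
  (-10)·a + (-95)·b = -0.67
  (-85)·a + (-35)·b = +0.28
Eliminate b (×(-35) and ×(-95), subtract): -7725·a = 50.050 → a = ∂h/∂x = -0.006479
Back-substitute: b = ∂h/∂y = +0.007735.
|∇h| = √(-0.006479² + 0.007735²) = 0.01009
Seepage velocity v = K·i/n = 1.8 × 0.01009 / 0.25 = 0.07265 m/day.
t = 300 / 0.07265 = 4129 days = 11.3 years.

11 years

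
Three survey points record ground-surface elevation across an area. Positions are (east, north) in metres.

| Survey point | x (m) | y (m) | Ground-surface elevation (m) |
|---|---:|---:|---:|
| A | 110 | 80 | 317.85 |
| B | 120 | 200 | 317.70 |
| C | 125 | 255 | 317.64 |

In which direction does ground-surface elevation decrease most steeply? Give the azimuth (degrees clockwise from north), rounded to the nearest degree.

With z = a·x + b·y + c and A as origin, the differences give:
  10·a + 120·b = -0.15
  15·a + 175·b = -0.21
Eliminate b (×175 and ×120, subtract): -50·a = -1.050 → a = ∂z/∂x = +0.02100
Back-substitute: b = ∂z/∂y = -0.003000.
Steepest decrease is along −∇f: components (-0.02100 E, +0.003000 N).
Azimuth = atan2(-0.02100, +0.003000) = 278.1° ≈ 278°.

278°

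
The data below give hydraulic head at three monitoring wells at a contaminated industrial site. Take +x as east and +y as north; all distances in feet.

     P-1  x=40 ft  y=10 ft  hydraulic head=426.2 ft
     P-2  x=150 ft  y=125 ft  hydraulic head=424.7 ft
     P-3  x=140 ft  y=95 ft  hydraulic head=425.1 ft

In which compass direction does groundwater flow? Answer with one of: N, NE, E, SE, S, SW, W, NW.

With h = a·x + b·y + c and P-1 as origin, the differences give:
  110·a + 115·b = -1.5
  100·a + 85·b = -1.1
Eliminate b (×85 and ×115, subtract): -2150·a = -1.00 → a = ∂h/∂x = +0.0004651
Back-substitute: b = ∂h/∂y = -0.01349.
Flow = −∇h = (-0.0004651 east, +0.01349 north), which points north.

N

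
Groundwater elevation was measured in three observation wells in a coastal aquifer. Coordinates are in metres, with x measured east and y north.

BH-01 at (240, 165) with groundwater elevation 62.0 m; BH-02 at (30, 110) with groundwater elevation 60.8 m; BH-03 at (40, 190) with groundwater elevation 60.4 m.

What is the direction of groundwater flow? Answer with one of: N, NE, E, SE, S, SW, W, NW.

NW

Differences from BH-01: to BH-02 (Δx, Δy, Δh) = (-210, -55, -1.2); to BH-03 = (-200, 25, -1.6).
Solve a·Δx + b·Δy = Δh: det = (-210)·25 − (-200)·(-55) = -16250.
∂h/∂x = [(-1.2)·25 − (-1.6)·(-55)] / -16250 = +0.007262
∂h/∂y = [(-210)·(-1.6) − (-200)·(-1.2)] / -16250 = -0.005908
Flow = −∇h = (-0.007262 east, +0.005908 north), which points northwest.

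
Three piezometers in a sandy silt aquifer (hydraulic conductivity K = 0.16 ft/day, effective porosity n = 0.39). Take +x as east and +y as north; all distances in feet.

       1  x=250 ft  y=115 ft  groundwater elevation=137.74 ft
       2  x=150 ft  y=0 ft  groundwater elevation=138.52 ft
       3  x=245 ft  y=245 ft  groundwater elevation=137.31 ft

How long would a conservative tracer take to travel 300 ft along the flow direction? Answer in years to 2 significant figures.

Taking 1 as reference: 2−1 = (-100, -115, +0.78); 3−1 = (-5, 130, -0.43).
Determinant of the coordinate differences = (-100)·130 − (-5)·(-115) = -13575.
∂h/∂x = [(+0.78)·130 − (-0.43)·(-115)] / -13575 = -0.003827
∂h/∂y = [(-100)·(-0.43) − (-5)·(+0.78)] / -13575 = -0.003455
|∇h| = √(-0.003827² + -0.003455²) = 0.005156
Seepage velocity v = K·i/n = 0.16 × 0.005156 / 0.39 = 0.002115 ft/day.
t = 300 / 0.002115 = 1.418e+05 days = 388 years.

390 years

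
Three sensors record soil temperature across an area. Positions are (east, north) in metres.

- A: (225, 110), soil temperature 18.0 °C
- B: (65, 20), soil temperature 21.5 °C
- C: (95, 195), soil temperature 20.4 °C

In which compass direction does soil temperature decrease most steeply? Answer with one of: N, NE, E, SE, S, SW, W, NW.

Three-point gradient (reference A): Δ to B = (-160, -90, +3.5), Δ to C = (-130, 85, +2.4).
∂T/∂x = -0.02030, ∂T/∂y = -0.002806 (det = -25300).
Steepest decrease is along −∇f = (+0.02030 E, +0.002806 N) → east.

E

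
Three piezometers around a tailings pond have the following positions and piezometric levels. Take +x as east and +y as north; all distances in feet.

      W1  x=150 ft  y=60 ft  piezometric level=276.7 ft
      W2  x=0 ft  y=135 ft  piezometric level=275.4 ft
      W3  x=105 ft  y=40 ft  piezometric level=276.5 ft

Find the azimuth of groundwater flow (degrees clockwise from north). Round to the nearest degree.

With h = a·x + b·y + c and W1 as origin, the differences give:
  (-150)·a + 75·b = -1.3
  (-45)·a + (-20)·b = -0.2
Eliminate b (×(-20) and ×75, subtract): 6375·a = 41.00 → a = ∂h/∂x = +0.006431
Back-substitute: b = ∂h/∂y = -0.004471.
Flow direction (−∇h) has components (-0.006431 E, +0.004471 N).
Azimuth = atan2(E, N) = atan2(-0.006431, +0.004471) = 304.8° ≈ 305°.

305°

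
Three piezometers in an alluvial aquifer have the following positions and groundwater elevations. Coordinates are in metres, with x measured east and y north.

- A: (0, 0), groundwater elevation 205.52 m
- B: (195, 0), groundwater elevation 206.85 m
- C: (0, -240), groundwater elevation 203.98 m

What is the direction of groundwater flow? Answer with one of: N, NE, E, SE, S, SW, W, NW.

SW

∂h/∂x = (206.85 − 205.52) / (195 − 0) = +0.006821
∂h/∂y = (203.98 − 205.52) / (-240 − 0) = +0.006417
Flow = −∇h = (-0.006821 east, -0.006417 north), which points southwest.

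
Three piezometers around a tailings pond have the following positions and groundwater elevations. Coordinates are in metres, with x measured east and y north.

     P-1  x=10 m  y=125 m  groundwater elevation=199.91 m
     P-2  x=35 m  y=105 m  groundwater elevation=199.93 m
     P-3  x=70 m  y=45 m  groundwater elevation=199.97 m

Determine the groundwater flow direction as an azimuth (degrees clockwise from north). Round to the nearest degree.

Differences from P-1: to P-2 (Δx, Δy, Δh) = (25, -20, +0.02); to P-3 = (60, -80, +0.06).
Determinant of the coordinate differences = 25·(-80) − 60·(-20) = -800.
∂h/∂x = [(+0.02)·(-80) − (+0.06)·(-20)] / -800 = +0.0005000
∂h/∂y = [25·(+0.06) − 60·(+0.02)] / -800 = -0.0003750
Flow direction (−∇h) has components (-0.0005000 E, +0.0003750 N).
Azimuth = atan2(E, N) = atan2(-0.0005000, +0.0003750) = 306.9° ≈ 307°.

307°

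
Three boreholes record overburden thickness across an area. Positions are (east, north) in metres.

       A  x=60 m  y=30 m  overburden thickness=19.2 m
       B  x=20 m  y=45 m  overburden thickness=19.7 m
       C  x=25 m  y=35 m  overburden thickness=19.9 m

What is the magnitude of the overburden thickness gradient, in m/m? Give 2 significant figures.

0.041 m/m

Taking A as reference: B−A = (-40, 15, +0.5); C−A = (-35, 5, +0.7).
Solve a·Δx + b·Δy = Δd: det = (-40)·5 − (-35)·15 = 325.
∂d/∂x = [(+0.5)·5 − (+0.7)·15] / 325 = -0.02462
∂d/∂y = [(-40)·(+0.7) − (-35)·(+0.5)] / 325 = -0.03231
|∇f| = √(-0.02462² + -0.03231²) = 0.04062 m/m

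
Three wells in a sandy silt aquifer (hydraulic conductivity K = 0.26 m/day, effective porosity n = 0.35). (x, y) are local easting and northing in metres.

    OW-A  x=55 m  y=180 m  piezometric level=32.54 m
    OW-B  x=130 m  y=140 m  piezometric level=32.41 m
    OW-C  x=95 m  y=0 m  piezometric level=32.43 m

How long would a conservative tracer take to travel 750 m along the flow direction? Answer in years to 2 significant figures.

1700 years

With h = a·x + b·y + c and OW-A as origin, the differences give:
  75·a + (-40)·b = -0.13
  40·a + (-180)·b = -0.11
Eliminate b (×(-180) and ×(-40), subtract): -11900·a = 19.000 → a = ∂h/∂x = -0.001597
Back-substitute: b = ∂h/∂y = +0.0002563.
|∇h| = √(-0.001597² + 0.0002563²) = 0.001617
Seepage velocity v = K·i/n = 0.26 × 0.001617 / 0.35 = 0.001201 m/day.
t = 750 / 0.001201 = 6.245e+05 days = 1.71e+03 years.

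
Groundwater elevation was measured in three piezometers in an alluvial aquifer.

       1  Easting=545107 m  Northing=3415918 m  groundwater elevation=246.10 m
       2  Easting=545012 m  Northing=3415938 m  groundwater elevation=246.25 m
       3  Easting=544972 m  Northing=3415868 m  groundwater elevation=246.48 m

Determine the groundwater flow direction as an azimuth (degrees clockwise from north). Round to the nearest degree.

044°

Differences from 1: to 2 (Δx, Δy, Δh) = (-95, 20, +0.15); to 3 = (-135, -50, +0.38).
Determinant of the coordinate differences = (-95)·(-50) − (-135)·20 = 7450.
∂h/∂x = [(+0.15)·(-50) − (+0.38)·20] / 7450 = -0.002027
∂h/∂y = [(-95)·(+0.38) − (-135)·(+0.15)] / 7450 = -0.002128
Flow direction (−∇h) has components (+0.002027 E, +0.002128 N).
Azimuth = atan2(E, N) = atan2(+0.002027, +0.002128) = 43.6° ≈ 044°.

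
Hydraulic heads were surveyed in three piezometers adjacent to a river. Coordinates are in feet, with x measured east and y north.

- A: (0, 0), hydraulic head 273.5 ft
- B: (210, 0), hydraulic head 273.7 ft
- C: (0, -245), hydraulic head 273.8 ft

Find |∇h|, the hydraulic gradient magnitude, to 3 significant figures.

∂h/∂x = (273.7 − 273.5) / (210 − 0) = +0.0009524
∂h/∂y = (273.8 − 273.5) / (-245 − 0) = -0.001224
|∇h| = √(0.0009524² + -0.001224²) = 0.001551

0.00155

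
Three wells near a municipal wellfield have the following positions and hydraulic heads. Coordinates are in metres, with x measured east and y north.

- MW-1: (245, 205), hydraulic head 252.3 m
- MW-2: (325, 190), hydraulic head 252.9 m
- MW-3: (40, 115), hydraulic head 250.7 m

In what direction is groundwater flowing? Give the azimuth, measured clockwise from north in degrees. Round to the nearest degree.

266°

Taking MW-1 as reference: MW-2−MW-1 = (80, -15, +0.6); MW-3−MW-1 = (-205, -90, -1.6).
Determinant of the coordinate differences = 80·(-90) − (-205)·(-15) = -10275.
∂h/∂x = [(+0.6)·(-90) − (-1.6)·(-15)] / -10275 = +0.007591
∂h/∂y = [80·(-1.6) − (-205)·(+0.6)] / -10275 = +0.0004866
Flow direction (−∇h) has components (-0.007591 E, -0.0004866 N).
Azimuth = atan2(E, N) = atan2(-0.007591, -0.0004866) = 266.3° ≈ 266°.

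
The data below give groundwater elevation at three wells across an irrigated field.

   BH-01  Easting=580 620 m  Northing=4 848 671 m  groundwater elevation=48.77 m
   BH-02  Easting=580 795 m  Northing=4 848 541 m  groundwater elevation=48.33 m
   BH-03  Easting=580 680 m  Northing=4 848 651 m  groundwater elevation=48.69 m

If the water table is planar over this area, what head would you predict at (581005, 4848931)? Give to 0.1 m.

49.4 m

Differences from BH-01: to BH-02 (Δx, Δy, Δh) = (175, -130, -0.44); to BH-03 = (60, -20, -0.08).
Solve a·Δx + b·Δy = Δh: det = 175·(-20) − 60·(-130) = 4300.
∂h/∂x = [(-0.44)·(-20) − (-0.08)·(-130)] / 4300 = -0.0003721
∂h/∂y = [175·(-0.08) − 60·(-0.44)] / 4300 = +0.002884
h(581005, 4848931) = 48.77 + (-0.0003721)·(385) + (+0.002884)·(260) = 48.77 -0.143 +0.750 = 49.377 m.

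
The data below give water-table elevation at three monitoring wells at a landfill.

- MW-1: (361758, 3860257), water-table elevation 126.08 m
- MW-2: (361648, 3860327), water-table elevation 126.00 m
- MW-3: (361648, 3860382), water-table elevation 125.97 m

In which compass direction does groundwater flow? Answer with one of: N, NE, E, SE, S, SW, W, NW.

Differences from MW-1: to MW-2 (Δx, Δy, Δh) = (-110, 70, -0.08); to MW-3 = (-110, 125, -0.11).
Determinant of the coordinate differences = (-110)·125 − (-110)·70 = -6050.
∂h/∂x = [(-0.08)·125 − (-0.11)·70] / -6050 = +0.0003802
∂h/∂y = [(-110)·(-0.11) − (-110)·(-0.08)] / -6050 = -0.0005455
Flow = −∇h = (-0.0003802 east, +0.0005455 north), which points northwest.

NW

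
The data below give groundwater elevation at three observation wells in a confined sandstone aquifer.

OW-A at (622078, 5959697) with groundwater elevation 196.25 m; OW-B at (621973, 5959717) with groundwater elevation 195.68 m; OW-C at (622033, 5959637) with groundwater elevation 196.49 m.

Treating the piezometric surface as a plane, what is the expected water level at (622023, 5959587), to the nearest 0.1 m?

Taking OW-A as reference: OW-B−OW-A = (-105, 20, -0.57); OW-C−OW-A = (-45, -60, +0.24).
Solve a·Δx + b·Δy = Δh: det = (-105)·(-60) − (-45)·20 = 7200.
∂h/∂x = [(-0.57)·(-60) − (+0.24)·20] / 7200 = +0.004083
∂h/∂y = [(-105)·(+0.24) − (-45)·(-0.57)] / 7200 = -0.007063
h(622023, 5959587) = 196.25 + (+0.004083)·(-55) + (-0.007063)·(-110) = 196.25 -0.225 +0.777 = 196.802 m.

196.8 m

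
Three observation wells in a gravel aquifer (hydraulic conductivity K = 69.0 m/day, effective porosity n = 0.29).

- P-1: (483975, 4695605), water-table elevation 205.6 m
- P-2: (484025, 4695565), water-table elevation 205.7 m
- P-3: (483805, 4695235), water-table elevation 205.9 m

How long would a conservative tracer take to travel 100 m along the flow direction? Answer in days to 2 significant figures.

260 days

With h = a·x + b·y + c and P-1 as origin, the differences give:
  50·a + (-40)·b = +0.1
  (-170)·a + (-370)·b = +0.3
Eliminate b (×(-370) and ×(-40), subtract): -25300·a = -25.00 → a = ∂h/∂x = +0.0009881
Back-substitute: b = ∂h/∂y = -0.001265.
|∇h| = √(0.0009881² + -0.001265²) = 0.001605
Seepage velocity v = K·i/n = 69.0 × 0.001605 / 0.29 = 0.3819 m/day.
t = 100 / 0.3819 = 261.8 days.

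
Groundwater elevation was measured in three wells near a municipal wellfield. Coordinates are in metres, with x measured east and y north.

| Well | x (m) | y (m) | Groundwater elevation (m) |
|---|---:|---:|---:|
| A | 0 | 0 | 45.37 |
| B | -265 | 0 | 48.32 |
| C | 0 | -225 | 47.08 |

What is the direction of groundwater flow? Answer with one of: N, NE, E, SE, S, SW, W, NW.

NE

∂h/∂x = (48.32 − 45.37) / (-265 − 0) = -0.01113
∂h/∂y = (47.08 − 45.37) / (-225 − 0) = -0.007600
Flow = −∇h = (+0.01113 east, +0.007600 north), which points northeast.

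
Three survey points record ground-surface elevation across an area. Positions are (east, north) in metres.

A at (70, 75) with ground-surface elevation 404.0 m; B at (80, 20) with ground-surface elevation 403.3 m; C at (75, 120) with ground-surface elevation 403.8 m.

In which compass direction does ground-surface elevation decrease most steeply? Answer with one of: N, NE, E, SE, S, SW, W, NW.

With z = a·x + b·y + c and A as origin, the differences give:
  10·a + (-55)·b = -0.7
  5·a + 45·b = -0.2
Eliminate b (×45 and ×(-55), subtract): 725·a = -42.50 → a = ∂z/∂x = -0.05862
Back-substitute: b = ∂z/∂y = +0.002069.
Steepest decrease is along −∇f = (+0.05862 E, -0.002069 N) → east.

E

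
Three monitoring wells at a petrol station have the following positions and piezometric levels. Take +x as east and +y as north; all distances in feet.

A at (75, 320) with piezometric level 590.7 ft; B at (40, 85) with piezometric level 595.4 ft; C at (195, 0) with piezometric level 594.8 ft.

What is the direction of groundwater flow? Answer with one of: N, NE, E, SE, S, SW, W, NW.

NE

Taking A as reference: B−A = (-35, -235, +4.7); C−A = (120, -320, +4.1).
Solve a·Δx + b·Δy = Δh: det = (-35)·(-320) − 120·(-235) = 39400.
∂h/∂x = [(+4.7)·(-320) − (+4.1)·(-235)] / 39400 = -0.01372
∂h/∂y = [(-35)·(+4.1) − 120·(+4.7)] / 39400 = -0.01796
Flow = −∇h = (+0.01372 east, +0.01796 north), which points northeast.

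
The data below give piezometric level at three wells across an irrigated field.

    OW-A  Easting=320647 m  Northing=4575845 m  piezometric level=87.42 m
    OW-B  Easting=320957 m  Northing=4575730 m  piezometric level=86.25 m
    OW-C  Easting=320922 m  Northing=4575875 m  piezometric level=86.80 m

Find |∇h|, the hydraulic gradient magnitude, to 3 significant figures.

0.00410

Differences from OW-A: to OW-B (Δx, Δy, Δh) = (310, -115, -1.17); to OW-C = (275, 30, -0.62).
Solve a·Δx + b·Δy = Δh: det = 310·30 − 275·(-115) = 40925.
∂h/∂x = [(-1.17)·30 − (-0.62)·(-115)] / 40925 = -0.002600
∂h/∂y = [310·(-0.62) − 275·(-1.17)] / 40925 = +0.003166
|∇h| = √(-0.002600² + 0.003166²) = 0.004097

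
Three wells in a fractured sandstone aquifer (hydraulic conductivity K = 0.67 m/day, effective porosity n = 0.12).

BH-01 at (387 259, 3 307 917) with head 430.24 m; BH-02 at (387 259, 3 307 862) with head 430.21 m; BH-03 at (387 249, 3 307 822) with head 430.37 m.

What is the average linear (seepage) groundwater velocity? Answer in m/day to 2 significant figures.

0.10 m/day

Taking BH-01 as reference: BH-02−BH-01 = (0, -55, -0.03); BH-03−BH-01 = (-10, -95, +0.13).
Solve a·Δx + b·Δy = Δh: det = 0·(-95) − (-10)·(-55) = -550.
∂h/∂x = [(-0.03)·(-95) − (+0.13)·(-55)] / -550 = -0.01818
∂h/∂y = [0·(+0.13) − (-10)·(-0.03)] / -550 = +0.0005455
|∇h| = √(-0.01818² + 0.0005455²) = 0.01819
Seepage velocity v = K·i/n = 0.67 × 0.01819 / 0.12 = 0.1016 m/day.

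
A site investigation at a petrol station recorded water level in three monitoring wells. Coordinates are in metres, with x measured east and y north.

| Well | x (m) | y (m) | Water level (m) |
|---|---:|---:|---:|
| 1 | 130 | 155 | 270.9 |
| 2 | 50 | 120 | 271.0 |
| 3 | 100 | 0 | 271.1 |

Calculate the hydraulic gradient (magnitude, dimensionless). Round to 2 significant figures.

With h = a·x + b·y + c and 1 as origin, the differences give:
  (-80)·a + (-35)·b = +0.1
  (-30)·a + (-155)·b = +0.2
Eliminate b (×(-155) and ×(-35), subtract): 11350·a = -8.50 → a = ∂h/∂x = -0.0007489
Back-substitute: b = ∂h/∂y = -0.001145.
|∇h| = √(-0.0007489² + -0.001145²) = 0.001368

0.0014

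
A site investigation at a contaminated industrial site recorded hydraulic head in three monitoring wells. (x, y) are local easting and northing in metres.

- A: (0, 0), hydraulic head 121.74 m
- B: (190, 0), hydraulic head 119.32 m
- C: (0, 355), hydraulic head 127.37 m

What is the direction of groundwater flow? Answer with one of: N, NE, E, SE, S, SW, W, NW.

SE

∂h/∂x = (119.32 − 121.74) / (190 − 0) = -0.01274
∂h/∂y = (127.37 − 121.74) / (355 − 0) = +0.01586
Flow = −∇h = (+0.01274 east, -0.01586 north), which points southeast.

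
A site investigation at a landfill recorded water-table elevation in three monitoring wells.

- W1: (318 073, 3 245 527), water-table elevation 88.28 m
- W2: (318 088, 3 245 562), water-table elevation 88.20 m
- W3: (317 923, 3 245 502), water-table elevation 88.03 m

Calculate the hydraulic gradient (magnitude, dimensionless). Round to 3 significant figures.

0.00391

Differences from W1: to W2 (Δx, Δy, Δh) = (15, 35, -0.08); to W3 = (-150, -25, -0.25).
Solve a·Δx + b·Δy = Δh: det = 15·(-25) − (-150)·35 = 4875.
∂h/∂x = [(-0.08)·(-25) − (-0.25)·35] / 4875 = +0.002205
∂h/∂y = [15·(-0.25) − (-150)·(-0.08)] / 4875 = -0.003231
|∇h| = √(0.002205² + -0.003231²) = 0.003912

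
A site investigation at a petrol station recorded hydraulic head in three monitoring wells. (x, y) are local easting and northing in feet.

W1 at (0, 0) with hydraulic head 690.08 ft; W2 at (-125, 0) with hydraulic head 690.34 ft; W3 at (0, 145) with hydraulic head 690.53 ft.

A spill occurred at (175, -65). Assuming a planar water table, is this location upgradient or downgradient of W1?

∂h/∂x = (690.34 − 690.08) / (-125 − 0) = -0.002080
∂h/∂y = (690.53 − 690.08) / (145 − 0) = +0.003103
Head at (175, -65) = 690.08 + (-0.002080)·(175) + (+0.003103)·(-65) = 689.51 ft.
That is lower than the 690.08 ft at W1, so the point is downgradient.

downgradient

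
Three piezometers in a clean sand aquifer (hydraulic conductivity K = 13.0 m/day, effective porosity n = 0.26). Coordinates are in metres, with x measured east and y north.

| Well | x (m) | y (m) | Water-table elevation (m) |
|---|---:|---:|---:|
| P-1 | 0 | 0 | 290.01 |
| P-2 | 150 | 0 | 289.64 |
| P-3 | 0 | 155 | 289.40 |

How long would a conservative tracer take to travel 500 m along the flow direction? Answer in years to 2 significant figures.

∂h/∂x = (289.64 − 290.01) / (150 − 0) = -0.002467
∂h/∂y = (289.40 − 290.01) / (155 − 0) = -0.003935
|∇h| = √(-0.002467² + -0.003935²) = 0.004644
Seepage velocity v = K·i/n = 13.0 × 0.004644 / 0.26 = 0.2322 m/day.
t = 500 / 0.2322 = 2153 days = 5.89 years.

5.9 years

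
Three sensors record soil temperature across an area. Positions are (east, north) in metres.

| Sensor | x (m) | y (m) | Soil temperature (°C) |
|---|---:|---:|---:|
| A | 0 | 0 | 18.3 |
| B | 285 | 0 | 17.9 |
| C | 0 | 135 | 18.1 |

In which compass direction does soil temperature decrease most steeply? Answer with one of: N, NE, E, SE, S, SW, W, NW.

NE

∂T/∂x = (17.9 − 18.3) / (285 − 0) = -0.001404
∂T/∂y = (18.1 − 18.3) / (135 − 0) = -0.001481
Steepest decrease is along −∇f = (+0.001404 E, +0.001481 N) → northeast.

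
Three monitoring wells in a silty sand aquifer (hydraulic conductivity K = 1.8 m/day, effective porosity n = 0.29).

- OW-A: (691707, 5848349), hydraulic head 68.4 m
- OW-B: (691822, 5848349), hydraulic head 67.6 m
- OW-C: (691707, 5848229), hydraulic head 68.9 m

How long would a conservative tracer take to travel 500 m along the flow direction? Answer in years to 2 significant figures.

27 years

∂h/∂x = (67.6 − 68.4) / (691822 − 691707) = -0.006957
∂h/∂y = (68.9 − 68.4) / (5848229 − 5848349) = -0.004167
|∇h| = √(-0.006957² + -0.004167²) = 0.008109
Seepage velocity v = K·i/n = 1.8 × 0.008109 / 0.29 = 0.05033 m/day.
t = 500 / 0.05033 = 9934 days = 27.2 years.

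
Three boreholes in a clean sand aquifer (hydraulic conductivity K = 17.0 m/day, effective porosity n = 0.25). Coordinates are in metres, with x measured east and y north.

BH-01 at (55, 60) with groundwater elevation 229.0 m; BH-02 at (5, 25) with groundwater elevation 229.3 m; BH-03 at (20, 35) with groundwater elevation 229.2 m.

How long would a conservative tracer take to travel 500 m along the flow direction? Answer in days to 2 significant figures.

260 days

Taking BH-01 as reference: BH-02−BH-01 = (-50, -35, +0.3); BH-03−BH-01 = (-35, -25, +0.2).
Determinant of the coordinate differences = (-50)·(-25) − (-35)·(-35) = 25.
∂h/∂x = [(+0.3)·(-25) − (+0.2)·(-35)] / 25 = -0.02000
∂h/∂y = [(-50)·(+0.2) − (-35)·(+0.3)] / 25 = +0.02000
|∇h| = √(-0.02000² + 0.02000²) = 0.02828
Seepage velocity v = K·i/n = 17.0 × 0.02828 / 0.25 = 1.923 m/day.
t = 500 / 1.923 = 260 days.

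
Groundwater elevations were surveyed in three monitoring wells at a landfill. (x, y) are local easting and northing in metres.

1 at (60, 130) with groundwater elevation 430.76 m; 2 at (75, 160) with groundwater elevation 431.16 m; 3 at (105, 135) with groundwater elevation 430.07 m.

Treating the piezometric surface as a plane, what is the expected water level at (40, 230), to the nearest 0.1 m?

433.3 m

Taking 1 as reference: 2−1 = (15, 30, +0.40); 3−1 = (45, 5, -0.69).
Solve a·Δx + b·Δy = Δh: det = 15·5 − 45·30 = -1275.
∂h/∂x = [(+0.40)·5 − (-0.69)·30] / -1275 = -0.01780
∂h/∂y = [15·(-0.69) − 45·(+0.40)] / -1275 = +0.02224
h(40, 230) = 430.76 + (-0.01780)·(-20) + (+0.02224)·(100) = 430.76 +0.356 +2.224 = 433.340 m.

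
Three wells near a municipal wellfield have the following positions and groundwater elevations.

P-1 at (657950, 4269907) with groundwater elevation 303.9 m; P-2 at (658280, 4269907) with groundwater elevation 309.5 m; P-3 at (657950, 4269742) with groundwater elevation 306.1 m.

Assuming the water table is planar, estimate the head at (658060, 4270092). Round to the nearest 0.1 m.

303.3 m

∂h/∂x = (309.5 − 303.9) / (658280 − 657950) = +0.01697
∂h/∂y = (306.1 − 303.9) / (4269742 − 4269907) = -0.01333
h(658060, 4270092) = 303.9 + (+0.01697)·(110) + (-0.01333)·(185) = 303.9 +1.867 -2.467 = 303.300 m.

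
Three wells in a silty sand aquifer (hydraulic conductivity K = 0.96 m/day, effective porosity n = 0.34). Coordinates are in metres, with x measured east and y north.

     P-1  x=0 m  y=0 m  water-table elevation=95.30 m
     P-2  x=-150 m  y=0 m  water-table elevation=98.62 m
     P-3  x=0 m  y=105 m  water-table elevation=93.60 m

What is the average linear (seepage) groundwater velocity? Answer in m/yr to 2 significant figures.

28 m/yr

∂h/∂x = (98.62 − 95.30) / (-150 − 0) = -0.02213
∂h/∂y = (93.60 − 95.30) / (105 − 0) = -0.01619
|∇h| = √(-0.02213² + -0.01619²) = 0.02742
Seepage velocity v = K·i/n = 0.96 × 0.02742 / 0.34 = 0.07742 m/day = 28.28 m/yr.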